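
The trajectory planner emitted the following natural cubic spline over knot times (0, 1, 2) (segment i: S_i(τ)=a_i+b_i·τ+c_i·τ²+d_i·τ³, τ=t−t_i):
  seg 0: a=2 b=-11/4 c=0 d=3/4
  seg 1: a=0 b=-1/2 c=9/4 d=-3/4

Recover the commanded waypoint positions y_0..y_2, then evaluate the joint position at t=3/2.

y_0=2 y_1=0 y_2=1
S(3/2) = 7/32

y_0 = S_0(0) = a_0 = 2
y_1 = S_1(0) = a_1 = 0
y_2 = S_1(1) = 1
t_q=3/2 is in segment 1 (τ=1/2); S_1(τ)=7/32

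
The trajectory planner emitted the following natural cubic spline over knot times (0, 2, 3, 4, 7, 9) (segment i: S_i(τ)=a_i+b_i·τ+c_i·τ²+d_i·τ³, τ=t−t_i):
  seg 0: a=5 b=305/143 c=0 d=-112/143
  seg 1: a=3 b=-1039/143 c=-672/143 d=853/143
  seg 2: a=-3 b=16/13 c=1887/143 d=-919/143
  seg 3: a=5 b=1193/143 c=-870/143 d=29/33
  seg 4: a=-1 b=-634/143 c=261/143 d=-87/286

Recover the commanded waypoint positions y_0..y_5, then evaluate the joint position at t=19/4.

y_0 = S_0(0) = a_0 = 5
y_1 = S_1(0) = a_1 = 3
y_2 = S_2(0) = a_2 = -3
y_3 = S_3(0) = a_3 = 5
y_4 = S_4(0) = a_4 = -1
y_5 = S_4(2) = -5
t_q=19/4 is in segment 3 (τ=3/4); S_3(τ)=6827/832

y_0=5 y_1=3 y_2=-3 y_3=5 y_4=-1 y_5=-5
S(19/4) = 6827/832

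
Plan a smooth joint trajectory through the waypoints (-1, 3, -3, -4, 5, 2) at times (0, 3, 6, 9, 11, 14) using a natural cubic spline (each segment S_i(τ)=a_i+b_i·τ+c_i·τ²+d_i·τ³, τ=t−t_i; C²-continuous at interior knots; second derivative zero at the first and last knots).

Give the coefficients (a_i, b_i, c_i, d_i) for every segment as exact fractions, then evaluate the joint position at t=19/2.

Δ: Δ0=4/3, Δ1=-2, Δ2=-1/3, Δ3=9/2, Δ4=-1
row 1: diag=12, rhs=-20; c'=1/4, d'=-5/3
row 2: denom=12−3·1/4=45/4; d'=(10−3·-5/3)/(45/4)=4/3
row 3: denom=10−3·4/15=46/5; d'=(29−3·4/3)/(46/5)=125/46
row 4: denom=10−2·5/23=220/23; d'=(-33−2·125/46)/(220/23)=-221/55
back: M4=-221/55
back: M3=125/46−5/23·-221/55=79/22
back: M2=4/3−4/15·79/22=62/165
back: M1=-5/3−1/4·62/165=-581/330
M: M0=0, M1=-581/330, M2=62/165, M3=79/22, M4=-221/55, M5=0
seg 0: a=-1, c=M0/2=0, d=(M1−M0)/(6·3)=-581/5940, b=Δ0−h0·(2M0+M1)/6=487/220
seg 1: a=3, c=M1/2=-581/660, d=(M2−M1)/(6·3)=47/396, b=Δ1−h1·(2M1+M2)/6=-47/110
seg 2: a=-3, c=M2/2=31/165, d=(M3−M2)/(6·3)=1061/5940, b=Δ2−h2·(2M2+M3)/6=-551/220
seg 3: a=-4, c=M3/2=79/44, d=(M4−M3)/(6·2)=-279/440, b=Δ3−h3·(2M3+M4)/6=379/110
seg 4: a=5, c=M4/2=-221/110, d=(M5−M4)/(6·3)=221/990, b=Δ4−h4·(2M4+M5)/6=166/55
t_q=19/2 → seg 3, τ=1/2; S=-4+379/110·τ+79/44·τ²+-279/440·τ³=-1343/704

  seg 0: a=-1 b=487/220 c=0 d=-581/5940
  seg 1: a=3 b=-47/110 c=-581/660 d=47/396
  seg 2: a=-3 b=-551/220 c=31/165 d=1061/5940
  seg 3: a=-4 b=379/110 c=79/44 d=-279/440
  seg 4: a=5 b=166/55 c=-221/110 d=221/990
S(19/2) = -1343/704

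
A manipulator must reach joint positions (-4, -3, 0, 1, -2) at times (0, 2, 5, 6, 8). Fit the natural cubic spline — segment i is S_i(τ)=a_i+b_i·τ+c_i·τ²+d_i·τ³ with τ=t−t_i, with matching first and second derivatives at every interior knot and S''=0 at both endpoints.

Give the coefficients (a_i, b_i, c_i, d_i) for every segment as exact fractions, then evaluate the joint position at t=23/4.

  seg 0: a=-4 b=11/26 c=0 d=1/52
  seg 1: a=-3 b=17/26 c=3/26 d=0
  seg 2: a=0 b=35/26 c=3/26 d=-6/13
  seg 3: a=1 b=5/26 c=-33/26 d=11/52
S(23/4) = 183/208

Δ: Δ0=1/2, Δ1=1, Δ2=1, Δ3=-3/2
row 1: diag=10, rhs=3; c'=3/10, d'=3/10
row 2: denom=8−3·3/10=71/10; d'=(0−3·3/10)/(71/10)=-9/71
row 3: denom=6−1·10/71=416/71; d'=(-15−1·-9/71)/(416/71)=-33/13
back: M3=-33/13
back: M2=-9/71−10/71·-33/13=3/13
back: M1=3/10−3/10·3/13=3/13
M: M0=0, M1=3/13, M2=3/13, M3=-33/13, M4=0
seg 0: a=-4, c=M0/2=0, d=(M1−M0)/(6·2)=1/52, b=Δ0−h0·(2M0+M1)/6=11/26
seg 1: a=-3, c=M1/2=3/26, d=(M2−M1)/(6·3)=0, b=Δ1−h1·(2M1+M2)/6=17/26
seg 2: a=0, c=M2/2=3/26, d=(M3−M2)/(6·1)=-6/13, b=Δ2−h2·(2M2+M3)/6=35/26
seg 3: a=1, c=M3/2=-33/26, d=(M4−M3)/(6·2)=11/52, b=Δ3−h3·(2M3+M4)/6=5/26
t_q=23/4 → seg 2, τ=3/4; S=0+35/26·τ+3/26·τ²+-6/13·τ³=183/208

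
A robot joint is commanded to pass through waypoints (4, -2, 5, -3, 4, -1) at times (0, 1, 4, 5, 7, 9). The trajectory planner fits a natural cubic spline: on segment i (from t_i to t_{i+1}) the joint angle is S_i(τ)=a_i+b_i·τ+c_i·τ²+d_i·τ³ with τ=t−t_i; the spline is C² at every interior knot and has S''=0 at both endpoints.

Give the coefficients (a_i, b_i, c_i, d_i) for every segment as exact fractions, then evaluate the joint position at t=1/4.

Δ: Δ0=-6, Δ1=7/3, Δ2=-8, Δ3=7/2, Δ4=-5/2
row 1: diag=8, rhs=50; c'=3/8, d'=25/4
row 2: denom=8−3·3/8=55/8; d'=(-62−3·25/4)/(55/8)=-646/55
row 3: denom=6−1·8/55=322/55; d'=(69−1·-646/55)/(322/55)=4441/322
row 4: denom=8−2·55/161=1178/161; d'=(-36−2·4441/322)/(1178/161)=-10237/1178
back: M4=-10237/1178
back: M3=4441/322−55/161·-10237/1178=9872/589
back: M2=-646/55−8/55·9872/589=-8354/589
back: M1=25/4−3/8·-8354/589=6814/589
M: M0=0, M1=6814/589, M2=-8354/589, M3=9872/589, M4=-10237/1178, M5=0
seg 0: a=4, c=M0/2=0, d=(M1−M0)/(6·1)=3407/1767, b=Δ0−h0·(2M0+M1)/6=-14009/1767
seg 1: a=-2, c=M1/2=3407/589, d=(M2−M1)/(6·3)=-2528/1767, b=Δ1−h1·(2M1+M2)/6=-3788/1767
seg 2: a=5, c=M2/2=-4177/589, d=(M3−M2)/(6·1)=9113/1767, b=Δ2−h2·(2M2+M3)/6=-10718/1767
seg 3: a=-3, c=M3/2=4936/589, d=(M4−M3)/(6·2)=-29981/14136, b=Δ3−h3·(2M3+M4)/6=-8441/1767
seg 4: a=4, c=M4/2=-10237/2356, d=(M5−M4)/(6·2)=10237/14136, b=Δ4−h4·(2M4+M5)/6=11639/3534
t_q=1/4 → seg 0, τ=1/4; S=4+-14009/1767·τ+0·τ²+3407/1767·τ³=77205/37696

  seg 0: a=4 b=-14009/1767 c=0 d=3407/1767
  seg 1: a=-2 b=-3788/1767 c=3407/589 d=-2528/1767
  seg 2: a=5 b=-10718/1767 c=-4177/589 d=9113/1767
  seg 3: a=-3 b=-8441/1767 c=4936/589 d=-29981/14136
  seg 4: a=4 b=11639/3534 c=-10237/2356 d=10237/14136
S(1/4) = 77205/37696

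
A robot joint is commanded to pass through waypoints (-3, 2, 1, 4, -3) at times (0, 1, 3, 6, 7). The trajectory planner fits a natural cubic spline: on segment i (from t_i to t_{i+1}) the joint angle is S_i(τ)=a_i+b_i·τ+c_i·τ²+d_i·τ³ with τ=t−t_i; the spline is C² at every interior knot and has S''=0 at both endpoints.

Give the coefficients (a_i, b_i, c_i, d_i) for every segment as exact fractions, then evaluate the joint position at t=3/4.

  seg 0: a=-3 b=4865/788 c=0 d=-925/788
  seg 1: a=2 b=1045/394 c=-2775/788 d=1533/1576
  seg 2: a=1 b=47/197 c=456/197 d=-406/591
  seg 3: a=4 b=-871/197 c=-762/197 d=254/197
S(3/4) = 57249/50432

Δ: Δ0=5, Δ1=-1/2, Δ2=1, Δ3=-7
row 1: diag=6, rhs=-33; c'=1/3, d'=-11/2
row 2: denom=10−2·1/3=28/3; d'=(9−2·-11/2)/(28/3)=15/7
row 3: denom=8−3·9/28=197/28; d'=(-48−3·15/7)/(197/28)=-1524/197
back: M3=-1524/197
back: M2=15/7−9/28·-1524/197=912/197
back: M1=-11/2−1/3·912/197=-2775/394
M: M0=0, M1=-2775/394, M2=912/197, M3=-1524/197, M4=0
seg 0: a=-3, c=M0/2=0, d=(M1−M0)/(6·1)=-925/788, b=Δ0−h0·(2M0+M1)/6=4865/788
seg 1: a=2, c=M1/2=-2775/788, d=(M2−M1)/(6·2)=1533/1576, b=Δ1−h1·(2M1+M2)/6=1045/394
seg 2: a=1, c=M2/2=456/197, d=(M3−M2)/(6·3)=-406/591, b=Δ2−h2·(2M2+M3)/6=47/197
seg 3: a=4, c=M3/2=-762/197, d=(M4−M3)/(6·1)=254/197, b=Δ3−h3·(2M3+M4)/6=-871/197
t_q=3/4 → seg 0, τ=3/4; S=-3+4865/788·τ+0·τ²+-925/788·τ³=57249/50432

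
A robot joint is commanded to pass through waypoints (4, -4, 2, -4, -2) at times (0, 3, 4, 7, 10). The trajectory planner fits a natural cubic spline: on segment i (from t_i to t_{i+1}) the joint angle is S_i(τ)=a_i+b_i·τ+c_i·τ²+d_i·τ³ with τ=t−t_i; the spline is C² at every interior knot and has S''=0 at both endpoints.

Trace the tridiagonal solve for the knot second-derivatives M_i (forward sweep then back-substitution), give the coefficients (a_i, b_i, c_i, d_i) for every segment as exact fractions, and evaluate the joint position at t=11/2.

Δ: Δ0=-8/3, Δ1=6, Δ2=-2, Δ3=2/3
row 1: diag=8, rhs=52; c'=1/8, d'=13/2
row 2: denom=8−1·1/8=63/8; d'=(-48−1·13/2)/(63/8)=-436/63
row 3: denom=12−3·8/21=76/7; d'=(16−3·-436/63)/(76/7)=193/57
back: M3=193/57
back: M2=-436/63−8/21·193/57=-156/19
back: M1=13/2−1/8·-156/19=143/19
M: M0=0, M1=143/19, M2=-156/19, M3=193/57, M4=0
seg 0: a=4, c=M0/2=0, d=(M1−M0)/(6·3)=143/342, b=Δ0−h0·(2M0+M1)/6=-733/114
seg 1: a=-4, c=M1/2=143/38, d=(M2−M1)/(6·1)=-299/114, b=Δ1−h1·(2M1+M2)/6=277/57
seg 2: a=2, c=M2/2=-78/19, d=(M3−M2)/(6·3)=661/1026, b=Δ2−h2·(2M2+M3)/6=515/114
seg 3: a=-4, c=M3/2=193/114, d=(M4−M3)/(6·3)=-193/1026, b=Δ3−h3·(2M3+M4)/6=-155/57
t_q=11/2 → seg 2, τ=3/2; S=2+515/114·τ+-78/19·τ²+661/1026·τ³=521/304

  seg 0: a=4 b=-733/114 c=0 d=143/342
  seg 1: a=-4 b=277/57 c=143/38 d=-299/114
  seg 2: a=2 b=515/114 c=-78/19 d=661/1026
  seg 3: a=-4 b=-155/57 c=193/114 d=-193/1026
S(11/2) = 521/304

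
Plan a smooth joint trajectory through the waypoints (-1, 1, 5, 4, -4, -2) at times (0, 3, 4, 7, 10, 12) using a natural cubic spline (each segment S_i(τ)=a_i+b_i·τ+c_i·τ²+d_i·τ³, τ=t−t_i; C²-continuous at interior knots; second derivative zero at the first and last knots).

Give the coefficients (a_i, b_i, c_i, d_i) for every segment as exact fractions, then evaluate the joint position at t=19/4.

Δ: Δ0=2/3, Δ1=4, Δ2=-1/3, Δ3=-8/3, Δ4=1
row 1: diag=8, rhs=20; c'=1/8, d'=5/2
row 2: denom=8−1·1/8=63/8; d'=(-26−1·5/2)/(63/8)=-76/21
row 3: denom=12−3·8/21=76/7; d'=(-14−3·-76/21)/(76/7)=-11/38
row 4: denom=10−3·21/76=697/76; d'=(22−3·-11/38)/(697/76)=1738/697
back: M4=1738/697
back: M3=-11/38−21/76·1738/697=-682/697
back: M2=-76/21−8/21·-682/697=-6788/2091
back: M1=5/2−1/8·-6788/2091=6076/2091
M: M0=0, M1=6076/2091, M2=-6788/2091, M3=-682/697, M4=1738/697, M5=0
seg 0: a=-1, c=M0/2=0, d=(M1−M0)/(6·3)=3038/18819, b=Δ0−h0·(2M0+M1)/6=-548/697
seg 1: a=1, c=M1/2=3038/2091, d=(M2−M1)/(6·1)=-2144/2091, b=Δ1−h1·(2M1+M2)/6=2490/697
seg 2: a=5, c=M2/2=-3394/2091, d=(M3−M2)/(6·3)=2371/18819, b=Δ2−h2·(2M2+M3)/6=7114/2091
seg 3: a=4, c=M3/2=-341/697, d=(M4−M3)/(6·3)=1210/6273, b=Δ3−h3·(2M3+M4)/6=-361/123
seg 4: a=-4, c=M4/2=869/697, d=(M5−M4)/(6·2)=-869/4182, b=Δ4−h4·(2M4+M5)/6=-1385/2091
t_q=19/4 → seg 2, τ=3/4; S=5+7114/2091·τ+-3394/2091·τ²+2371/18819·τ³=298507/44608

  seg 0: a=-1 b=-548/697 c=0 d=3038/18819
  seg 1: a=1 b=2490/697 c=3038/2091 d=-2144/2091
  seg 2: a=5 b=7114/2091 c=-3394/2091 d=2371/18819
  seg 3: a=4 b=-361/123 c=-341/697 d=1210/6273
  seg 4: a=-4 b=-1385/2091 c=869/697 d=-869/4182
S(19/4) = 298507/44608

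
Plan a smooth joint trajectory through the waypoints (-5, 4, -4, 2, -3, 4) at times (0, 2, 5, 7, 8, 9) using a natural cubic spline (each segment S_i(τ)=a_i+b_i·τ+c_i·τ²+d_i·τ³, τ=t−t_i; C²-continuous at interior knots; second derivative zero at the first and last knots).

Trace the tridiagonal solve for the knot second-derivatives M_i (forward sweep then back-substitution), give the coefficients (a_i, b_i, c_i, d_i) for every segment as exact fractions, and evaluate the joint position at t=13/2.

Δ: Δ0=9/2, Δ1=-8/3, Δ2=3, Δ3=-5, Δ4=7
row 1: diag=10, rhs=-43; c'=3/10, d'=-43/10
row 2: denom=10−3·3/10=91/10; d'=(34−3·-43/10)/(91/10)=67/13
row 3: denom=6−2·20/91=506/91; d'=(-48−2·67/13)/(506/91)=-2653/253
row 4: denom=4−1·91/506=1933/506; d'=(72−1·-2653/253)/(1933/506)=41738/1933
back: M4=41738/1933
back: M3=-2653/253−91/506·41738/1933=-27776/1933
back: M2=67/13−20/91·-27776/1933=16067/1933
back: M1=-43/10−3/10·16067/1933=-13132/1933
M: M0=0, M1=-13132/1933, M2=16067/1933, M3=-27776/1933, M4=41738/1933, M5=0
seg 0: a=-5, c=M0/2=0, d=(M1−M0)/(6·2)=-3283/5799, b=Δ0−h0·(2M0+M1)/6=78455/11598
seg 1: a=4, c=M1/2=-6566/1933, d=(M2−M1)/(6·3)=9733/11598, b=Δ1−h1·(2M1+M2)/6=-337/11598
seg 2: a=-4, c=M2/2=16067/3866, d=(M3−M2)/(6·2)=-43843/23196, b=Δ2−h2·(2M2+M3)/6=13039/5799
seg 3: a=2, c=M3/2=-13888/1933, d=(M4−M3)/(6·1)=34757/5799, b=Δ3−h3·(2M3+M4)/6=-22088/5799
seg 4: a=-3, c=M4/2=20869/1933, d=(M5−M4)/(6·1)=-20869/5799, b=Δ4−h4·(2M4+M5)/6=-1145/5799
t_q=13/2 → seg 2, τ=3/2; S=-4+13039/5799·τ+16067/3866·τ²+-43843/23196·τ³=145025/61856

  seg 0: a=-5 b=78455/11598 c=0 d=-3283/5799
  seg 1: a=4 b=-337/11598 c=-6566/1933 d=9733/11598
  seg 2: a=-4 b=13039/5799 c=16067/3866 d=-43843/23196
  seg 3: a=2 b=-22088/5799 c=-13888/1933 d=34757/5799
  seg 4: a=-3 b=-1145/5799 c=20869/1933 d=-20869/5799
S(13/2) = 145025/61856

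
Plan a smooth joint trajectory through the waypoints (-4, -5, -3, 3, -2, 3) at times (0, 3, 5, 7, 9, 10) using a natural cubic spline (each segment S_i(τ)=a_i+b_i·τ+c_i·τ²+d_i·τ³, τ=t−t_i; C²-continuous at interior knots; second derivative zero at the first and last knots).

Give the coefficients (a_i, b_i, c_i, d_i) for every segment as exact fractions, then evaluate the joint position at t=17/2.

  seg 0: a=-4 b=-233/582 c=0 d=13/1746
  seg 1: a=-5 b=-58/291 c=13/194 d=155/582
  seg 2: a=-3 b=950/291 c=323/194 d=-523/582
  seg 3: a=3 b=-250/291 c=-723/194 d=3383/2328
  seg 4: a=-2 b=973/582 c=1937/388 d=-1937/1164
S(17/2) = -10985/6208

Δ: Δ0=-1/3, Δ1=1, Δ2=3, Δ3=-5/2, Δ4=5
row 1: diag=10, rhs=8; c'=1/5, d'=4/5
row 2: denom=8−2·1/5=38/5; d'=(12−2·4/5)/(38/5)=26/19
row 3: denom=8−2·5/19=142/19; d'=(-33−2·26/19)/(142/19)=-679/142
row 4: denom=6−2·19/71=388/71; d'=(45−2·-679/142)/(388/71)=1937/194
back: M4=1937/194
back: M3=-679/142−19/71·1937/194=-723/97
back: M2=26/19−5/19·-723/97=323/97
back: M1=4/5−1/5·323/97=13/97
M: M0=0, M1=13/97, M2=323/97, M3=-723/97, M4=1937/194, M5=0
seg 0: a=-4, c=M0/2=0, d=(M1−M0)/(6·3)=13/1746, b=Δ0−h0·(2M0+M1)/6=-233/582
seg 1: a=-5, c=M1/2=13/194, d=(M2−M1)/(6·2)=155/582, b=Δ1−h1·(2M1+M2)/6=-58/291
seg 2: a=-3, c=M2/2=323/194, d=(M3−M2)/(6·2)=-523/582, b=Δ2−h2·(2M2+M3)/6=950/291
seg 3: a=3, c=M3/2=-723/194, d=(M4−M3)/(6·2)=3383/2328, b=Δ3−h3·(2M3+M4)/6=-250/291
seg 4: a=-2, c=M4/2=1937/388, d=(M5−M4)/(6·1)=-1937/1164, b=Δ4−h4·(2M4+M5)/6=973/582
t_q=17/2 → seg 3, τ=3/2; S=3+-250/291·τ+-723/194·τ²+3383/2328·τ³=-10985/6208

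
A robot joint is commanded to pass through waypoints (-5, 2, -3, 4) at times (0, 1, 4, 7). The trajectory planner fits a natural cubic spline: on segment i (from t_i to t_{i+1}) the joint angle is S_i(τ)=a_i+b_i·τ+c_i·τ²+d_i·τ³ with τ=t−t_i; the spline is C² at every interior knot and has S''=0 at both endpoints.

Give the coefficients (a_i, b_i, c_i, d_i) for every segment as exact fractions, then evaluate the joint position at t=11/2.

  seg 0: a=-5 b=25/3 c=0 d=-4/3
  seg 1: a=2 b=13/3 c=-4 d=2/3
  seg 2: a=-3 b=-5/3 c=2 d=-2/9
S(11/2) = -7/4

Δ: Δ0=7, Δ1=-5/3, Δ2=7/3
row 1: diag=8, rhs=-52; c'=3/8, d'=-13/2
row 2: denom=12−3·3/8=87/8; d'=(24−3·-13/2)/(87/8)=4
back: M2=4
back: M1=-13/2−3/8·4=-8
M: M0=0, M1=-8, M2=4, M3=0
seg 0: a=-5, c=M0/2=0, d=(M1−M0)/(6·1)=-4/3, b=Δ0−h0·(2M0+M1)/6=25/3
seg 1: a=2, c=M1/2=-4, d=(M2−M1)/(6·3)=2/3, b=Δ1−h1·(2M1+M2)/6=13/3
seg 2: a=-3, c=M2/2=2, d=(M3−M2)/(6·3)=-2/9, b=Δ2−h2·(2M2+M3)/6=-5/3
t_q=11/2 → seg 2, τ=3/2; S=-3+-5/3·τ+2·τ²+-2/9·τ³=-7/4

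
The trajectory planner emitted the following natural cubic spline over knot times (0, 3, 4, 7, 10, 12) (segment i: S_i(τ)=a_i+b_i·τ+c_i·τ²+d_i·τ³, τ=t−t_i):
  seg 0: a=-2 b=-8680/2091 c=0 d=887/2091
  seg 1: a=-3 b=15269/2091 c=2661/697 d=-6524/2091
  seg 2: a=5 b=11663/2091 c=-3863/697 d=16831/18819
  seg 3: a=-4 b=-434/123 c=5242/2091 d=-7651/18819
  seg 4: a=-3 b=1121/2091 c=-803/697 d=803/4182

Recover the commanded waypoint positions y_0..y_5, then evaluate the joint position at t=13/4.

y_0 = S_0(0) = a_0 = -2
y_1 = S_1(0) = a_1 = -3
y_2 = S_2(0) = a_2 = 5
y_3 = S_3(0) = a_3 = -4
y_4 = S_4(0) = a_4 = -3
y_5 = S_4(2) = -5
t_q=13/4 is in segment 1 (τ=1/4); S_1(τ)=-2745/2788

y_0=-2 y_1=-3 y_2=5 y_3=-4 y_4=-3 y_5=-5
S(13/4) = -2745/2788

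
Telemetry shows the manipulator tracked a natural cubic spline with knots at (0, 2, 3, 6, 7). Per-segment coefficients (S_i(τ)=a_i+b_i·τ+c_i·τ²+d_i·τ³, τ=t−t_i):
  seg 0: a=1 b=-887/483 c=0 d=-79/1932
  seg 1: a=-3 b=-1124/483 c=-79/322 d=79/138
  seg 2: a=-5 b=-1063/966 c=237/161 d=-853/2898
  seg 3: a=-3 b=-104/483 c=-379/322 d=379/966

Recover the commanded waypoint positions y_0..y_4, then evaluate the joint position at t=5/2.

y_0=1 y_1=-3 y_2=-5 y_3=-3 y_4=-4
S(5/2) = -10699/2576

y_0 = S_0(0) = a_0 = 1
y_1 = S_1(0) = a_1 = -3
y_2 = S_2(0) = a_2 = -5
y_3 = S_3(0) = a_3 = -3
y_4 = S_3(1) = -4
t_q=5/2 is in segment 1 (τ=1/2); S_1(τ)=-10699/2576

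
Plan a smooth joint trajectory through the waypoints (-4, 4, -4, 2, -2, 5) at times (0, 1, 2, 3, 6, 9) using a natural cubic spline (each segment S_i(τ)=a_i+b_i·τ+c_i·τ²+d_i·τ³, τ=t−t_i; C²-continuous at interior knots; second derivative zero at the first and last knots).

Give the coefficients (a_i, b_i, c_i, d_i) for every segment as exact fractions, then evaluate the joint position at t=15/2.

Δ: Δ0=8, Δ1=-8, Δ2=6, Δ3=-4/3, Δ4=7/3
row 1: diag=4, rhs=-96; c'=1/4, d'=-24
row 2: denom=4−1·1/4=15/4; d'=(84−1·-24)/(15/4)=144/5
row 3: denom=8−1·4/15=116/15; d'=(-44−1·144/5)/(116/15)=-273/29
row 4: denom=12−3·45/116=1257/116; d'=(22−3·-273/29)/(1257/116)=5828/1257
back: M4=5828/1257
back: M3=-273/29−45/116·5828/1257=-4698/419
back: M2=144/5−4/15·-4698/419=13320/419
back: M1=-24−1/4·13320/419=-13386/419
M: M0=0, M1=-13386/419, M2=13320/419, M3=-4698/419, M4=5828/1257, M5=0
seg 0: a=-4, c=M0/2=0, d=(M1−M0)/(6·1)=-2231/419, b=Δ0−h0·(2M0+M1)/6=5583/419
seg 1: a=4, c=M1/2=-6693/419, d=(M2−M1)/(6·1)=4451/419, b=Δ1−h1·(2M1+M2)/6=-1110/419
seg 2: a=-4, c=M2/2=6660/419, d=(M3−M2)/(6·1)=-3003/419, b=Δ2−h2·(2M2+M3)/6=-1143/419
seg 3: a=2, c=M3/2=-2349/419, d=(M4−M3)/(6·3)=9961/11313, b=Δ3−h3·(2M3+M4)/6=3168/419
seg 4: a=-2, c=M4/2=2914/1257, d=(M5−M4)/(6·3)=-2914/11313, b=Δ4−h4·(2M4+M5)/6=-965/419
t_q=15/2 → seg 4, τ=3/2; S=-2+-965/419·τ+2914/1257·τ²+-2914/11313·τ³=-1857/1676

  seg 0: a=-4 b=5583/419 c=0 d=-2231/419
  seg 1: a=4 b=-1110/419 c=-6693/419 d=4451/419
  seg 2: a=-4 b=-1143/419 c=6660/419 d=-3003/419
  seg 3: a=2 b=3168/419 c=-2349/419 d=9961/11313
  seg 4: a=-2 b=-965/419 c=2914/1257 d=-2914/11313
S(15/2) = -1857/1676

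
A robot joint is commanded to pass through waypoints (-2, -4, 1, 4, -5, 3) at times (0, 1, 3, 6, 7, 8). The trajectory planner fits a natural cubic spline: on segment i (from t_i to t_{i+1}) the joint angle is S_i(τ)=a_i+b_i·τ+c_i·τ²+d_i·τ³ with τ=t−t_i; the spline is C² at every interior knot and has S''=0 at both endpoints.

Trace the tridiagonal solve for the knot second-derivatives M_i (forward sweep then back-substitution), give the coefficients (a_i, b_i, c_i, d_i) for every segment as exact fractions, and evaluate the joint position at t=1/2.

Δ: Δ0=-2, Δ1=5/2, Δ2=1, Δ3=-9, Δ4=8
row 1: diag=6, rhs=27; c'=1/3, d'=9/2
row 2: denom=10−2·1/3=28/3; d'=(-9−2·9/2)/(28/3)=-27/14
row 3: denom=8−3·9/28=197/28; d'=(-60−3·-27/14)/(197/28)=-1518/197
row 4: denom=4−1·28/197=760/197; d'=(102−1·-1518/197)/(760/197)=5403/190
back: M4=5403/190
back: M3=-1518/197−28/197·5403/190=-1116/95
back: M2=-27/14−9/28·-1116/95=351/190
back: M1=9/2−1/3·351/190=369/95
M: M0=0, M1=369/95, M2=351/190, M3=-1116/95, M4=5403/190, M5=0
seg 0: a=-2, c=M0/2=0, d=(M1−M0)/(6·1)=123/190, b=Δ0−h0·(2M0+M1)/6=-503/190
seg 1: a=-4, c=M1/2=369/190, d=(M2−M1)/(6·2)=-129/760, b=Δ1−h1·(2M1+M2)/6=-67/95
seg 2: a=1, c=M2/2=351/380, d=(M3−M2)/(6·3)=-287/380, b=Δ2−h2·(2M2+M3)/6=191/38
seg 3: a=4, c=M3/2=-558/95, d=(M4−M3)/(6·1)=509/76, b=Δ3−h3·(2M3+M4)/6=-3733/380
seg 4: a=-5, c=M4/2=5403/380, d=(M5−M4)/(6·1)=-1801/380, b=Δ4−h4·(2M4+M5)/6=-281/190
t_q=1/2 → seg 0, τ=1/2; S=-2+-503/190·τ+0·τ²+123/190·τ³=-4929/1520

  seg 0: a=-2 b=-503/190 c=0 d=123/190
  seg 1: a=-4 b=-67/95 c=369/190 d=-129/760
  seg 2: a=1 b=191/38 c=351/380 d=-287/380
  seg 3: a=4 b=-3733/380 c=-558/95 d=509/76
  seg 4: a=-5 b=-281/190 c=5403/380 d=-1801/380
S(1/2) = -4929/1520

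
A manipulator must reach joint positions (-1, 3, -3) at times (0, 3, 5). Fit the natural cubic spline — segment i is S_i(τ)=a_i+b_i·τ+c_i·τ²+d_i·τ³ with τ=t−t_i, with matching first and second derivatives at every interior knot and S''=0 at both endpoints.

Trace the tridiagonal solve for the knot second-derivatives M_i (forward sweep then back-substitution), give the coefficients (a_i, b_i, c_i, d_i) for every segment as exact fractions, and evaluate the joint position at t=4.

  seg 0: a=-1 b=79/30 c=0 d=-13/90
  seg 1: a=3 b=-19/15 c=-13/10 d=13/60
S(4) = 13/20

Δ: Δ0=4/3, Δ1=-3
row 1: diag=10, rhs=-26; c'=1/5, d'=-13/5
back: M1=-13/5
M: M0=0, M1=-13/5, M2=0
seg 0: a=-1, c=M0/2=0, d=(M1−M0)/(6·3)=-13/90, b=Δ0−h0·(2M0+M1)/6=79/30
seg 1: a=3, c=M1/2=-13/10, d=(M2−M1)/(6·2)=13/60, b=Δ1−h1·(2M1+M2)/6=-19/15
t_q=4 → seg 1, τ=1; S=3+-19/15·τ+-13/10·τ²+13/60·τ³=13/20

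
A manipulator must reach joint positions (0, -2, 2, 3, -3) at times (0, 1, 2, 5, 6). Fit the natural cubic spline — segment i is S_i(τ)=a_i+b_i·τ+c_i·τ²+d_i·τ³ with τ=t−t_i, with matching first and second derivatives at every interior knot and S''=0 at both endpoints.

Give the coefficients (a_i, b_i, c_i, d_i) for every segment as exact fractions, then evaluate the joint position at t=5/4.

  seg 0: a=0 b=-2293/636 c=0 d=1021/636
  seg 1: a=-2 b=385/318 c=1021/212 d=-1289/636
  seg 2: a=2 b=3029/636 c=-67/53 d=-15/212
  seg 3: a=3 b=-1505/318 c=-403/212 d=403/636
S(5/4) = -19375/13568

Δ: Δ0=-2, Δ1=4, Δ2=1/3, Δ3=-6
row 1: diag=4, rhs=36; c'=1/4, d'=9
row 2: denom=8−1·1/4=31/4; d'=(-22−1·9)/(31/4)=-4
row 3: denom=8−3·12/31=212/31; d'=(-38−3·-4)/(212/31)=-403/106
back: M3=-403/106
back: M2=-4−12/31·-403/106=-134/53
back: M1=9−1/4·-134/53=1021/106
M: M0=0, M1=1021/106, M2=-134/53, M3=-403/106, M4=0
seg 0: a=0, c=M0/2=0, d=(M1−M0)/(6·1)=1021/636, b=Δ0−h0·(2M0+M1)/6=-2293/636
seg 1: a=-2, c=M1/2=1021/212, d=(M2−M1)/(6·1)=-1289/636, b=Δ1−h1·(2M1+M2)/6=385/318
seg 2: a=2, c=M2/2=-67/53, d=(M3−M2)/(6·3)=-15/212, b=Δ2−h2·(2M2+M3)/6=3029/636
seg 3: a=3, c=M3/2=-403/212, d=(M4−M3)/(6·1)=403/636, b=Δ3−h3·(2M3+M4)/6=-1505/318
t_q=5/4 → seg 1, τ=1/4; S=-2+385/318·τ+1021/212·τ²+-1289/636·τ³=-19375/13568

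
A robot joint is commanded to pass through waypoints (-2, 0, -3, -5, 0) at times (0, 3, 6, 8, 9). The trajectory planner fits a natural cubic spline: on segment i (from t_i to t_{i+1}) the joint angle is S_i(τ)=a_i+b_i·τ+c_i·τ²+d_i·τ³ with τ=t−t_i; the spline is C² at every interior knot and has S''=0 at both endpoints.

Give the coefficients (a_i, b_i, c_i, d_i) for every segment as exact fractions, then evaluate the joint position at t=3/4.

  seg 0: a=-2 b=292/309 c=0 d=-86/2781
  seg 1: a=0 b=34/309 c=-86/309 d=-85/2781
  seg 2: a=-3 b=-737/309 c=-57/103 d=385/618
  seg 3: a=-5 b=889/309 c=328/103 d=-328/309
S(3/4) = -4299/3296

Δ: Δ0=2/3, Δ1=-1, Δ2=-1, Δ3=5
row 1: diag=12, rhs=-10; c'=1/4, d'=-5/6
row 2: denom=10−3·1/4=37/4; d'=(0−3·-5/6)/(37/4)=10/37
row 3: denom=6−2·8/37=206/37; d'=(36−2·10/37)/(206/37)=656/103
back: M3=656/103
back: M2=10/37−8/37·656/103=-114/103
back: M1=-5/6−1/4·-114/103=-172/309
M: M0=0, M1=-172/309, M2=-114/103, M3=656/103, M4=0
seg 0: a=-2, c=M0/2=0, d=(M1−M0)/(6·3)=-86/2781, b=Δ0−h0·(2M0+M1)/6=292/309
seg 1: a=0, c=M1/2=-86/309, d=(M2−M1)/(6·3)=-85/2781, b=Δ1−h1·(2M1+M2)/6=34/309
seg 2: a=-3, c=M2/2=-57/103, d=(M3−M2)/(6·2)=385/618, b=Δ2−h2·(2M2+M3)/6=-737/309
seg 3: a=-5, c=M3/2=328/103, d=(M4−M3)/(6·1)=-328/309, b=Δ3−h3·(2M3+M4)/6=889/309
t_q=3/4 → seg 0, τ=3/4; S=-2+292/309·τ+0·τ²+-86/2781·τ³=-4299/3296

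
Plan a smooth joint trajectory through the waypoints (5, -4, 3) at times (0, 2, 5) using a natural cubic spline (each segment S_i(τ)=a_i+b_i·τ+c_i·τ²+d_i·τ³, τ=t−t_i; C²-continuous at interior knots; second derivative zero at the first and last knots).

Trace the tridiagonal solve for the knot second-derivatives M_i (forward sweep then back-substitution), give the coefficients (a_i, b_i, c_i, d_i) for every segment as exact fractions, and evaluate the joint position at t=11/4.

Δ: Δ0=-9/2, Δ1=7/3
row 1: diag=10, rhs=41; c'=3/10, d'=41/10
back: M1=41/10
M: M0=0, M1=41/10, M2=0
seg 0: a=5, c=M0/2=0, d=(M1−M0)/(6·2)=41/120, b=Δ0−h0·(2M0+M1)/6=-88/15
seg 1: a=-4, c=M1/2=41/20, d=(M2−M1)/(6·3)=-41/180, b=Δ1−h1·(2M1+M2)/6=-53/30
t_q=11/4 → seg 1, τ=3/4; S=-4+-53/30·τ+41/20·τ²+-41/180·τ³=-5463/1280

  seg 0: a=5 b=-88/15 c=0 d=41/120
  seg 1: a=-4 b=-53/30 c=41/20 d=-41/180
S(11/4) = -5463/1280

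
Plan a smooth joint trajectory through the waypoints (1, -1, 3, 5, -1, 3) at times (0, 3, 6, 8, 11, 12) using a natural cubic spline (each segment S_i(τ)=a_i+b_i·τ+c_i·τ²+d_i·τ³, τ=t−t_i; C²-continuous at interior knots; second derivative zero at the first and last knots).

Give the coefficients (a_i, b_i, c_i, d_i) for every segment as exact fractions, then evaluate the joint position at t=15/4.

Δ: Δ0=-2/3, Δ1=4/3, Δ2=1, Δ3=-2, Δ4=4
row 1: diag=12, rhs=12; c'=1/4, d'=1
row 2: denom=10−3·1/4=37/4; d'=(-2−3·1)/(37/4)=-20/37
row 3: denom=10−2·8/37=354/37; d'=(-18−2·-20/37)/(354/37)=-313/177
row 4: denom=8−3·37/118=833/118; d'=(36−3·-313/177)/(833/118)=4874/833
back: M4=4874/833
back: M3=-313/177−37/118·4874/833=-9004/2499
back: M2=-20/37−8/37·-9004/2499=596/2499
back: M1=1−1/4·596/2499=2350/2499
M: M0=0, M1=2350/2499, M2=596/2499, M3=-9004/2499, M4=4874/833, M5=0
seg 0: a=1, c=M0/2=0, d=(M1−M0)/(6·3)=1175/22491, b=Δ0−h0·(2M0+M1)/6=-947/833
seg 1: a=-1, c=M1/2=1175/2499, d=(M2−M1)/(6·3)=-877/22491, b=Δ1−h1·(2M1+M2)/6=228/833
seg 2: a=3, c=M2/2=298/2499, d=(M3−M2)/(6·2)=-800/2499, b=Δ2−h2·(2M2+M3)/6=243/119
seg 3: a=5, c=M3/2=-4502/2499, d=(M4−M3)/(6·3)=11813/22491, b=Δ3−h3·(2M3+M4)/6=-3305/2499
seg 4: a=-1, c=M4/2=2437/833, d=(M5−M4)/(6·1)=-2437/2499, b=Δ4−h4·(2M4+M5)/6=5122/2499
t_q=15/4 → seg 1, τ=3/4; S=-1+228/833·τ+1175/2499·τ²+-877/22491·τ³=-29145/53312

  seg 0: a=1 b=-947/833 c=0 d=1175/22491
  seg 1: a=-1 b=228/833 c=1175/2499 d=-877/22491
  seg 2: a=3 b=243/119 c=298/2499 d=-800/2499
  seg 3: a=5 b=-3305/2499 c=-4502/2499 d=11813/22491
  seg 4: a=-1 b=5122/2499 c=2437/833 d=-2437/2499
S(15/4) = -29145/53312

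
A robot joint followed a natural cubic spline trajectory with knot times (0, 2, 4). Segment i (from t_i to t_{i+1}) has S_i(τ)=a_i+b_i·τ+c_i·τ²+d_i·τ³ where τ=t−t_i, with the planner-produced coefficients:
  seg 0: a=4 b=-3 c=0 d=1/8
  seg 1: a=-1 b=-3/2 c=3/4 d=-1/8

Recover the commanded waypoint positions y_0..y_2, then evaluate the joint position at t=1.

y_0 = S_0(0) = a_0 = 4
y_1 = S_1(0) = a_1 = -1
y_2 = S_1(2) = -2
t_q=1 is in segment 0 (τ=1); S_0(τ)=9/8

y_0=4 y_1=-1 y_2=-2
S(1) = 9/8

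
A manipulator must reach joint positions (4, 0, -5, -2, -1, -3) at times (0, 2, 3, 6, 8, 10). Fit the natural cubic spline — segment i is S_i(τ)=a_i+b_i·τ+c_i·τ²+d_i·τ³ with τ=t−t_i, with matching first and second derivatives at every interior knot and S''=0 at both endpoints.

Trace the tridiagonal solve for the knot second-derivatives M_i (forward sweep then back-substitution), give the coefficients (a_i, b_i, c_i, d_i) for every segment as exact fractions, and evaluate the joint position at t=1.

Δ: Δ0=-2, Δ1=-5, Δ2=1, Δ3=1/2, Δ4=-1
row 1: diag=6, rhs=-18; c'=1/6, d'=-3
row 2: denom=8−1·1/6=47/6; d'=(36−1·-3)/(47/6)=234/47
row 3: denom=10−3·18/47=416/47; d'=(-3−3·234/47)/(416/47)=-843/416
row 4: denom=8−2·47/208=785/104; d'=(-9−2·-843/416)/(785/104)=-1029/1570
back: M4=-1029/1570
back: M3=-843/416−47/208·-1029/1570=-2949/1570
back: M2=234/47−18/47·-2949/1570=4473/785
back: M1=-3−1/6·4473/785=-6201/1570
M: M0=0, M1=-6201/1570, M2=4473/785, M3=-2949/1570, M4=-1029/1570, M5=0
seg 0: a=4, c=M0/2=0, d=(M1−M0)/(6·2)=-2067/6280, b=Δ0−h0·(2M0+M1)/6=-1073/1570
seg 1: a=0, c=M1/2=-6201/3140, d=(M2−M1)/(6·1)=5049/3140, b=Δ1−h1·(2M1+M2)/6=-3637/785
seg 2: a=-5, c=M2/2=4473/1570, d=(M3−M2)/(6·3)=-793/1884, b=Δ2−h2·(2M2+M3)/6=-11803/3140
seg 3: a=-2, c=M3/2=-2949/3140, d=(M4−M3)/(6·2)=16/157, b=Δ3−h3·(2M3+M4)/6=1547/785
seg 4: a=-1, c=M4/2=-1029/3140, d=(M5−M4)/(6·2)=343/6280, b=Δ4−h4·(2M4+M5)/6=-442/785
t_q=1 → seg 0, τ=1; S=4+-1073/1570·τ+0·τ²+-2067/6280·τ³=18761/6280

  seg 0: a=4 b=-1073/1570 c=0 d=-2067/6280
  seg 1: a=0 b=-3637/785 c=-6201/3140 d=5049/3140
  seg 2: a=-5 b=-11803/3140 c=4473/1570 d=-793/1884
  seg 3: a=-2 b=1547/785 c=-2949/3140 d=16/157
  seg 4: a=-1 b=-442/785 c=-1029/3140 d=343/6280
S(1) = 18761/6280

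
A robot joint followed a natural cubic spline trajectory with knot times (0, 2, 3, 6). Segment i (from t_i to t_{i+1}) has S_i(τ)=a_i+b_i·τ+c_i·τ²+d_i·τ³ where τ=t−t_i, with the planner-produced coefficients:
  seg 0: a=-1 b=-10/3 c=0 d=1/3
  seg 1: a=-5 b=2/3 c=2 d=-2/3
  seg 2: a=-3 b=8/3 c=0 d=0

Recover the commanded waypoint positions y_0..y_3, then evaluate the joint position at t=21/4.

y_0 = S_0(0) = a_0 = -1
y_1 = S_1(0) = a_1 = -5
y_2 = S_2(0) = a_2 = -3
y_3 = S_2(3) = 5
t_q=21/4 is in segment 2 (τ=9/4); S_2(τ)=3

y_0=-1 y_1=-5 y_2=-3 y_3=5
S(21/4) = 3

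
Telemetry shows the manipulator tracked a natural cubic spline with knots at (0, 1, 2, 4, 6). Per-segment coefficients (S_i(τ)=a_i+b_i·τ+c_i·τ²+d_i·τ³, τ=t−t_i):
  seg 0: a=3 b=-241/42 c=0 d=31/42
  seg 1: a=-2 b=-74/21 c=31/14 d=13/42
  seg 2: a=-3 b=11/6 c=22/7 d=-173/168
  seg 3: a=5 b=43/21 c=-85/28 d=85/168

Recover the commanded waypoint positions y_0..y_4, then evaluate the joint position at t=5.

y_0=3 y_1=-2 y_2=-3 y_3=5 y_4=1
S(5) = 253/56

y_0 = S_0(0) = a_0 = 3
y_1 = S_1(0) = a_1 = -2
y_2 = S_2(0) = a_2 = -3
y_3 = S_3(0) = a_3 = 5
y_4 = S_3(2) = 1
t_q=5 is in segment 3 (τ=1); S_3(τ)=253/56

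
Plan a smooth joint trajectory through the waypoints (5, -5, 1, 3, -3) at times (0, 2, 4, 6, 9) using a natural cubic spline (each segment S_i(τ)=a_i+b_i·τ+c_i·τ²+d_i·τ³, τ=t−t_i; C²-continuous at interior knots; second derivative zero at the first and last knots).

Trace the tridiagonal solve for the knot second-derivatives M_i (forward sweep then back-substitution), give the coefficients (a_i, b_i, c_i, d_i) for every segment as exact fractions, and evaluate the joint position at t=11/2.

  seg 0: a=5 b=-514/71 c=0 d=159/284
  seg 1: a=-5 b=-37/71 c=477/142 d=-227/284
  seg 2: a=1 b=236/71 c=-102/71 d=39/284
  seg 3: a=3 b=-55/71 c=-87/142 d=29/426
S(11/2) = 7309/2272

Δ: Δ0=-5, Δ1=3, Δ2=1, Δ3=-2
row 1: diag=8, rhs=48; c'=1/4, d'=6
row 2: denom=8−2·1/4=15/2; d'=(-12−2·6)/(15/2)=-16/5
row 3: denom=10−2·4/15=142/15; d'=(-18−2·-16/5)/(142/15)=-87/71
back: M3=-87/71
back: M2=-16/5−4/15·-87/71=-204/71
back: M1=6−1/4·-204/71=477/71
M: M0=0, M1=477/71, M2=-204/71, M3=-87/71, M4=0
seg 0: a=5, c=M0/2=0, d=(M1−M0)/(6·2)=159/284, b=Δ0−h0·(2M0+M1)/6=-514/71
seg 1: a=-5, c=M1/2=477/142, d=(M2−M1)/(6·2)=-227/284, b=Δ1−h1·(2M1+M2)/6=-37/71
seg 2: a=1, c=M2/2=-102/71, d=(M3−M2)/(6·2)=39/284, b=Δ2−h2·(2M2+M3)/6=236/71
seg 3: a=3, c=M3/2=-87/142, d=(M4−M3)/(6·3)=29/426, b=Δ3−h3·(2M3+M4)/6=-55/71
t_q=11/2 → seg 2, τ=3/2; S=1+236/71·τ+-102/71·τ²+39/284·τ³=7309/2272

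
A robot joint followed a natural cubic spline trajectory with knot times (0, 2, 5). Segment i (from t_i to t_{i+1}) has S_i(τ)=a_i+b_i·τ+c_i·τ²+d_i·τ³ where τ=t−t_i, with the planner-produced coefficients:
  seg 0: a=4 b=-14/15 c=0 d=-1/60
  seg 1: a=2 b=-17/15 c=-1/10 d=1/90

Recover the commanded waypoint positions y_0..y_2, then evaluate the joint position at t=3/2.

y_0 = S_0(0) = a_0 = 4
y_1 = S_1(0) = a_1 = 2
y_2 = S_1(3) = -2
t_q=3/2 is in segment 0 (τ=3/2); S_0(τ)=407/160

y_0=4 y_1=2 y_2=-2
S(3/2) = 407/160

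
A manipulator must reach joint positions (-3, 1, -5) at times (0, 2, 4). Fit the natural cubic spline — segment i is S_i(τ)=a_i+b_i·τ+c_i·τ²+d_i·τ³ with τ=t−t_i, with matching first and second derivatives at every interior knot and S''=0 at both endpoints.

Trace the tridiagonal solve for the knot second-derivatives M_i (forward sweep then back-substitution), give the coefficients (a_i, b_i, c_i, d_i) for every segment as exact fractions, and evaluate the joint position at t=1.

Δ: Δ0=2, Δ1=-3
row 1: diag=8, rhs=-30; c'=1/4, d'=-15/4
back: M1=-15/4
M: M0=0, M1=-15/4, M2=0
seg 0: a=-3, c=M0/2=0, d=(M1−M0)/(6·2)=-5/16, b=Δ0−h0·(2M0+M1)/6=13/4
seg 1: a=1, c=M1/2=-15/8, d=(M2−M1)/(6·2)=5/16, b=Δ1−h1·(2M1+M2)/6=-1/2
t_q=1 → seg 0, τ=1; S=-3+13/4·τ+0·τ²+-5/16·τ³=-1/16

  seg 0: a=-3 b=13/4 c=0 d=-5/16
  seg 1: a=1 b=-1/2 c=-15/8 d=5/16
S(1) = -1/16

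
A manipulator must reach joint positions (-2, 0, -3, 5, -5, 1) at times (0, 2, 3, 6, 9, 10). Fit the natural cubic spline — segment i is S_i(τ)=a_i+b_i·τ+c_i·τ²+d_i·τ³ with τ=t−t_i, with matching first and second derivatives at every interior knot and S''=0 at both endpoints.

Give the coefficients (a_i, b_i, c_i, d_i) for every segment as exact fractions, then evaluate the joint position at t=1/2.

Δ: Δ0=1, Δ1=-3, Δ2=8/3, Δ3=-10/3, Δ4=6
row 1: diag=6, rhs=-24; c'=1/6, d'=-4
row 2: denom=8−1·1/6=47/6; d'=(34−1·-4)/(47/6)=228/47
row 3: denom=12−3·18/47=510/47; d'=(-36−3·228/47)/(510/47)=-396/85
row 4: denom=8−3·47/170=1219/170; d'=(56−3·-396/85)/(1219/170)=11896/1219
back: M4=11896/1219
back: M3=-396/85−47/170·11896/1219=-8968/1219
back: M2=228/47−18/47·-8968/1219=9348/1219
back: M1=-4−1/6·9348/1219=-6434/1219
M: M0=0, M1=-6434/1219, M2=9348/1219, M3=-8968/1219, M4=11896/1219, M5=0
seg 0: a=-2, c=M0/2=0, d=(M1−M0)/(6·2)=-3217/7314, b=Δ0−h0·(2M0+M1)/6=10091/3657
seg 1: a=0, c=M1/2=-3217/1219, d=(M2−M1)/(6·1)=7891/3657, b=Δ1−h1·(2M1+M2)/6=-9211/3657
seg 2: a=-3, c=M2/2=4674/1219, d=(M3−M2)/(6·3)=-9158/10971, b=Δ2−h2·(2M2+M3)/6=-4840/3657
seg 3: a=5, c=M3/2=-4484/1219, d=(M4−M3)/(6·3)=10432/10971, b=Δ3−h3·(2M3+M4)/6=-3130/3657
seg 4: a=-5, c=M4/2=5948/1219, d=(M5−M4)/(6·1)=-5948/3657, b=Δ4−h4·(2M4+M5)/6=10046/3657
t_q=1/2 → seg 0, τ=1/2; S=-2+10091/3657·τ+0·τ²+-3217/7314·τ³=-13171/19504

  seg 0: a=-2 b=10091/3657 c=0 d=-3217/7314
  seg 1: a=0 b=-9211/3657 c=-3217/1219 d=7891/3657
  seg 2: a=-3 b=-4840/3657 c=4674/1219 d=-9158/10971
  seg 3: a=5 b=-3130/3657 c=-4484/1219 d=10432/10971
  seg 4: a=-5 b=10046/3657 c=5948/1219 d=-5948/3657
S(1/2) = -13171/19504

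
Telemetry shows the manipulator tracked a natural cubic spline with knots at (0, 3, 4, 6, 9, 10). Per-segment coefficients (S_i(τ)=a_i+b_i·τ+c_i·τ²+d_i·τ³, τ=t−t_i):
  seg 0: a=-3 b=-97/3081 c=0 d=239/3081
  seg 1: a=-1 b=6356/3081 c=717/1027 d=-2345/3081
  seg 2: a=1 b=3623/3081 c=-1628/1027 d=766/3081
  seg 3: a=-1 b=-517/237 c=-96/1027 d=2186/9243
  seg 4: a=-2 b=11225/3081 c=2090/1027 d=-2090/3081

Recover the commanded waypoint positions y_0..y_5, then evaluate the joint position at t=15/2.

y_0=-3 y_1=-1 y_2=1 y_3=-1 y_4=-2 y_5=3
S(15/2) = -15135/4108

y_0 = S_0(0) = a_0 = -3
y_1 = S_1(0) = a_1 = -1
y_2 = S_2(0) = a_2 = 1
y_3 = S_3(0) = a_3 = -1
y_4 = S_4(0) = a_4 = -2
y_5 = S_4(1) = 3
t_q=15/2 is in segment 3 (τ=3/2); S_3(τ)=-15135/4108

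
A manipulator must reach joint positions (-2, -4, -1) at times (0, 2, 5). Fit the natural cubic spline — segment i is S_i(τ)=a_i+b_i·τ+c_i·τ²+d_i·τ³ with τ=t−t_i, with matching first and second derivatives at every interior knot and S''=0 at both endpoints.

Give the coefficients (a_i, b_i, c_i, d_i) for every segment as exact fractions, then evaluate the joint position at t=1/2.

Δ: Δ0=-1, Δ1=1
row 1: diag=10, rhs=12; c'=3/10, d'=6/5
back: M1=6/5
M: M0=0, M1=6/5, M2=0
seg 0: a=-2, c=M0/2=0, d=(M1−M0)/(6·2)=1/10, b=Δ0−h0·(2M0+M1)/6=-7/5
seg 1: a=-4, c=M1/2=3/5, d=(M2−M1)/(6·3)=-1/15, b=Δ1−h1·(2M1+M2)/6=-1/5
t_q=1/2 → seg 0, τ=1/2; S=-2+-7/5·τ+0·τ²+1/10·τ³=-43/16

  seg 0: a=-2 b=-7/5 c=0 d=1/10
  seg 1: a=-4 b=-1/5 c=3/5 d=-1/15
S(1/2) = -43/16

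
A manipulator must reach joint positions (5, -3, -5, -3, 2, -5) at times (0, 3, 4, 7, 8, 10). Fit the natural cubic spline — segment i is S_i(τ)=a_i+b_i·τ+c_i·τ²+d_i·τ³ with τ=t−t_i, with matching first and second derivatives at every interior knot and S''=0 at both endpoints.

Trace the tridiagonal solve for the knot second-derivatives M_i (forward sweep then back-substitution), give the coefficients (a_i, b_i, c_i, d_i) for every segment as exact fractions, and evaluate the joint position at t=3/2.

Δ: Δ0=-8/3, Δ1=-2, Δ2=2/3, Δ3=5, Δ4=-7/2
row 1: diag=8, rhs=4; c'=1/8, d'=1/2
row 2: denom=8−1·1/8=63/8; d'=(16−1·1/2)/(63/8)=124/63
row 3: denom=8−3·8/21=48/7; d'=(26−3·124/63)/(48/7)=211/72
row 4: denom=6−1·7/48=281/48; d'=(-51−1·211/72)/(281/48)=-7766/843
back: M4=-7766/843
back: M3=211/72−7/48·-7766/843=1201/281
back: M2=124/63−8/21·1201/281=860/2529
back: M1=1/2−1/8·860/2529=1157/2529
M: M0=0, M1=1157/2529, M2=860/2529, M3=1201/281, M4=-7766/843, M5=0
seg 0: a=5, c=M0/2=0, d=(M1−M0)/(6·3)=1157/45522, b=Δ0−h0·(2M0+M1)/6=-14645/5058
seg 1: a=-3, c=M1/2=1157/5058, d=(M2−M1)/(6·1)=-11/562, b=Δ1−h1·(2M1+M2)/6=-5587/2529
seg 2: a=-5, c=M2/2=430/2529, d=(M3−M2)/(6·3)=9949/45522, b=Δ2−h2·(2M2+M3)/6=-9157/5058
seg 3: a=-3, c=M3/2=1201/562, d=(M4−M3)/(6·1)=-11369/5058, b=Δ3−h3·(2M3+M4)/6=12925/2529
seg 4: a=2, c=M4/2=-3883/843, d=(M5−M4)/(6·2)=3883/5058, b=Δ4−h4·(2M4+M5)/6=13361/5058
t_q=3/2 → seg 0, τ=3/2; S=5+-14645/5058·τ+0·τ²+1157/45522·τ³=3339/4496

  seg 0: a=5 b=-14645/5058 c=0 d=1157/45522
  seg 1: a=-3 b=-5587/2529 c=1157/5058 d=-11/562
  seg 2: a=-5 b=-9157/5058 c=430/2529 d=9949/45522
  seg 3: a=-3 b=12925/2529 c=1201/562 d=-11369/5058
  seg 4: a=2 b=13361/5058 c=-3883/843 d=3883/5058
S(3/2) = 3339/4496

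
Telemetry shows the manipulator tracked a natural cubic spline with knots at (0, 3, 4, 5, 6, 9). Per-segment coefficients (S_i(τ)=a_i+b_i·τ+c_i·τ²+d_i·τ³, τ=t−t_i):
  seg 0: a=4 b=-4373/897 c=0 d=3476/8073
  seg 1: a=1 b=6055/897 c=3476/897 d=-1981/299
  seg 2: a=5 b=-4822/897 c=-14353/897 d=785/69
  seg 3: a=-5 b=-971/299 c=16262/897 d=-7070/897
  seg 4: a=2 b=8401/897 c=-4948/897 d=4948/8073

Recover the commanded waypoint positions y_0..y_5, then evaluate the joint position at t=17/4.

y_0 = S_0(0) = a_0 = 4
y_1 = S_1(0) = a_1 = 1
y_2 = S_2(0) = a_2 = 5
y_3 = S_3(0) = a_3 = -5
y_4 = S_4(0) = a_4 = 2
y_5 = S_4(3) = -3
t_q=17/4 is in segment 2 (τ=1/4); S_2(τ)=54227/19136

y_0=4 y_1=1 y_2=5 y_3=-5 y_4=2 y_5=-3
S(17/4) = 54227/19136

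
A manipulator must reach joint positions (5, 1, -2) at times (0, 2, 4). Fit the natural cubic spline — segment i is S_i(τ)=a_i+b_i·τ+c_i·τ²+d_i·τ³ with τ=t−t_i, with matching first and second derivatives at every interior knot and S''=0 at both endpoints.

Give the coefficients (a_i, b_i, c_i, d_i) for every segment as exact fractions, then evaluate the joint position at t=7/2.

  seg 0: a=5 b=-17/8 c=0 d=1/32
  seg 1: a=1 b=-7/4 c=3/16 d=-1/32
S(7/2) = -335/256

Δ: Δ0=-2, Δ1=-3/2
row 1: diag=8, rhs=3; c'=1/4, d'=3/8
back: M1=3/8
M: M0=0, M1=3/8, M2=0
seg 0: a=5, c=M0/2=0, d=(M1−M0)/(6·2)=1/32, b=Δ0−h0·(2M0+M1)/6=-17/8
seg 1: a=1, c=M1/2=3/16, d=(M2−M1)/(6·2)=-1/32, b=Δ1−h1·(2M1+M2)/6=-7/4
t_q=7/2 → seg 1, τ=3/2; S=1+-7/4·τ+3/16·τ²+-1/32·τ³=-335/256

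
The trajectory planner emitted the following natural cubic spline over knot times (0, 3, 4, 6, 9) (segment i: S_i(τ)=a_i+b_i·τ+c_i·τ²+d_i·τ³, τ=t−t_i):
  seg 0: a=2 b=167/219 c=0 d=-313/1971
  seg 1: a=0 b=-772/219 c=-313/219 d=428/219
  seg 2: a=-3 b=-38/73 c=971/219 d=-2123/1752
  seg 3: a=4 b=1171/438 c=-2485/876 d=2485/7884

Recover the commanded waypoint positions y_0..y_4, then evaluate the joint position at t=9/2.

y_0 = S_0(0) = a_0 = 2
y_1 = S_1(0) = a_1 = 0
y_2 = S_2(0) = a_2 = -3
y_3 = S_3(0) = a_3 = 4
y_4 = S_3(3) = -5
t_q=9/2 is in segment 2 (τ=1/2); S_2(τ)=-10761/4672

y_0=2 y_1=0 y_2=-3 y_3=4 y_4=-5
S(9/2) = -10761/4672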